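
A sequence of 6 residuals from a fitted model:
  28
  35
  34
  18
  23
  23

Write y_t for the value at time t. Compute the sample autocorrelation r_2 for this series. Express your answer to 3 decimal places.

-0.253

Mean ȳ = (28 + 35 + 34 + 18 + 23 + 23)/6 = 26.8333
Deviations from mean: 1.1667, 8.1667, 7.1667, -8.8333, -3.8333, -3.8333
Numerator Σ_{t=1}^{4}(y_t−ȳ)(y_{t+2}−ȳ) = -57.3889
Denominator Σ(y_t−ȳ)² = 226.8333
r_2 = -57.3889 / 226.8333 = -0.253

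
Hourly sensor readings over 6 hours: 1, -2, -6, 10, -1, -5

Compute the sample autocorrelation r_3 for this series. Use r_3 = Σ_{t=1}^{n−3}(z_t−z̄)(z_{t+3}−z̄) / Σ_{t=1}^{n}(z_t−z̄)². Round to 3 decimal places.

0.249

Mean z̄ = (1 − 2 − 6 + 10 − 1 − 5)/6 = -0.5000
Deviations from mean: 1.5000, -1.5000, -5.5000, 10.5000, -0.5000, -4.5000
Σ(z_t−z̄)(z_{t+3}−z̄) = (15.7500) + (0.7500) + (24.7500) = 41.2500
Denominator Σ(z_t−z̄)² = 165.5000
r_3 = 41.2500 / 165.5000 = 0.249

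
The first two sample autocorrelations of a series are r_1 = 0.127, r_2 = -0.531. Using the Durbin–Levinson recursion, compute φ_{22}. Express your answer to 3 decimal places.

-0.556

φ_{22} = (r_2 − r_1²) / (1 − r_1²)
r_1² = (0.127)² = 0.016129
Numerator = -0.531 − 0.0161 = -0.5471; denominator = 1 − 0.0161 = 0.9839
φ_{22} = -0.5471 / 0.9839 = -0.556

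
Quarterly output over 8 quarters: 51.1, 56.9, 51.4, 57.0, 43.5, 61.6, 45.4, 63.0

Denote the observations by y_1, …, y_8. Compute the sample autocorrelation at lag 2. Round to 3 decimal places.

0.632

Mean ȳ = (51.1 + 56.9 + 51.4 + 57.0 + 43.5 + 61.6 + 45.4 + 63.0)/8 = 53.7375
Numerator Σ_{t=1}^{6}(y_t−ȳ)(y_{t+2}−ȳ) = 224.2459
Denominator Σ(y_t−ȳ)² = 354.9988
r_2 = 224.2459 / 354.9988 = 0.632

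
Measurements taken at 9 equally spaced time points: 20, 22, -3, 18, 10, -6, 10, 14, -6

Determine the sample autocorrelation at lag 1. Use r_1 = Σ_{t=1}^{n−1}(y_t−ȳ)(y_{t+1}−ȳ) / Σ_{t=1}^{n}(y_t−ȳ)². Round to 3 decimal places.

Mean ȳ = (20 + 22 − 3 + 18 + 10 − 6 + 10 + 14 − 6)/9 = 8.7778
Numerator Σ_{t=1}^{8}(y_t−ȳ)(y_{t+1}−ȳ) = -211.6049
Denominator Σ(y_t−ȳ)² = 991.5556
r_1 = -211.6049 / 991.5556 = -0.213

-0.213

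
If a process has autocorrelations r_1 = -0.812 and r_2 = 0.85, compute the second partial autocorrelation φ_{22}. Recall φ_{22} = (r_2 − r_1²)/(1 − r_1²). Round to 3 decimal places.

0.560

φ_{22} = (r_2 − r_1²) / (1 − r_1²)
r_1² = (-0.812)² = 0.659344
Numerator = 0.85 − 0.6593 = 0.1907; denominator = 1 − 0.6593 = 0.3407
φ_{22} = 0.1907 / 0.3407 = 0.560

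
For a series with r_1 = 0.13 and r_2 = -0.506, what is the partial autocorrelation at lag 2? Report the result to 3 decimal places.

φ_{22} = (r_2 − r_1²) / (1 − r_1²)
r_1² = (0.13)² = 0.0169
Numerator = -0.506 − 0.0169 = -0.5229; denominator = 1 − 0.0169 = 0.9831
φ_{22} = -0.5229 / 0.9831 = -0.532

-0.532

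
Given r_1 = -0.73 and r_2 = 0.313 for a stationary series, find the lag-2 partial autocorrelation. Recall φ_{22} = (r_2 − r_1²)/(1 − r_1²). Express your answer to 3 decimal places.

-0.471

φ_{22} = (r_2 − r_1²) / (1 − r_1²)
r_1² = (-0.73)² = 0.5329
Numerator = 0.313 − 0.5329 = -0.2199; denominator = 1 − 0.5329 = 0.4671
φ_{22} = -0.2199 / 0.4671 = -0.471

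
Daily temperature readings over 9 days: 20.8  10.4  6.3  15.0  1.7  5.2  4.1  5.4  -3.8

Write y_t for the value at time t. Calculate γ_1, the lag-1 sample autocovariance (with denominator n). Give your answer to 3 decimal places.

3.708

Mean ȳ = (20.8 + 10.4 + 6.3 + 15.0 + 1.7 + 5.2 + 4.1 + 5.4 − 3.8)/9 = 7.2333
Σ_{t=1}^{8}(y_t−ȳ)(y_{t+1}−ȳ) = 33.3756
γ_1 = 33.3756 / 9 = 3.708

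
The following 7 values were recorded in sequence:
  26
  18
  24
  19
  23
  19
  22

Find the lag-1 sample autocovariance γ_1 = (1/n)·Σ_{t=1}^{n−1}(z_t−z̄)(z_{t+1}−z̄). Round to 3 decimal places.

-5.598

Mean z̄ = (26 + 18 + 24 + 19 + 23 + 19 + 22)/7 = 21.5714
Σ_{t=1}^{6}(z_t−z̄)(z_{t+1}−z̄) = -39.1837
γ_1 = -39.1837 / 7 = -5.598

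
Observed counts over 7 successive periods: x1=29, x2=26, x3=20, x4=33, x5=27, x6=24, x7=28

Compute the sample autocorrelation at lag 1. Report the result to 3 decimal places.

Mean x̄ = (29 + 26 + 20 + 33 + 27 + 24 + 28)/7 = 26.7143
Σ(x_t−x̄)(x_{t+1}−x̄) = (-1.6327) + (4.7959) + (-42.2041) + (1.7959) + (-0.7755) + (-3.4898) = -41.5102
Denominator Σ(x_t−x̄)² = 99.4286
r_1 = -41.5102 / 99.4286 = -0.417

-0.417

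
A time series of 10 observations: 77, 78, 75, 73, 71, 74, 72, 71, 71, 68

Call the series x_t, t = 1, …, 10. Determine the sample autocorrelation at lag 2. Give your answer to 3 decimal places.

0.190

Mean x̄ = (77 + 78 + 75 + 73 + 71 + 74 + 72 + 71 + 71 + 68)/10 = 73.0000
Numerator Σ_{t=1}^{8}(x_t−x̄)(x_{t+2}−x̄) = 16.0000
Denominator Σ(x_t−x̄)² = 84.0000
r_2 = 16.0000 / 84.0000 = 0.190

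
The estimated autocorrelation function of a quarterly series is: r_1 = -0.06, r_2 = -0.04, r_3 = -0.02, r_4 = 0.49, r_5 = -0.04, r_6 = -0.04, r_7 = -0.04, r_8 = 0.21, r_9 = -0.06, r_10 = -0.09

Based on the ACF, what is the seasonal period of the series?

4

The largest autocorrelation is r_4 = 0.49, with a weaker echo at lag 8 (0.21); the remaining lags stay at or below -0.02.
The dominant spike at lag 4 indicates a seasonal period of 4.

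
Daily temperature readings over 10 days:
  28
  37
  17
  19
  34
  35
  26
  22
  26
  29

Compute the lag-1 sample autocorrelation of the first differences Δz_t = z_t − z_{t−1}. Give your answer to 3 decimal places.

-0.181

First differences Δz: 9, -20, 2, 15, 1, -9, -4, 4, 3
Mean of differences = 0.1111
Numerator Σ(Δz_t−Δz̄)(Δz_{t+1}−Δz̄) = -150.7901
Denominator Σ(Δz_t−Δz̄)² = 832.8889
r_1(Δz) = -150.7901 / 832.8889 = -0.181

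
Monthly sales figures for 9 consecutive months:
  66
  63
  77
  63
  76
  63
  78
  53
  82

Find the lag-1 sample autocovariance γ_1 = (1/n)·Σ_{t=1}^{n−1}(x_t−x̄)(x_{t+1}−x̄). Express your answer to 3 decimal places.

-63.111

Mean x̄ = (66 + 63 + 77 + 63 + 76 + 63 + 78 + 53 + 82)/9 = 69.0000
Σ_{t=1}^{8}(x_t−x̄)(x_{t+1}−x̄) = -568.0000
γ_1 = -568.0000 / 9 = -63.111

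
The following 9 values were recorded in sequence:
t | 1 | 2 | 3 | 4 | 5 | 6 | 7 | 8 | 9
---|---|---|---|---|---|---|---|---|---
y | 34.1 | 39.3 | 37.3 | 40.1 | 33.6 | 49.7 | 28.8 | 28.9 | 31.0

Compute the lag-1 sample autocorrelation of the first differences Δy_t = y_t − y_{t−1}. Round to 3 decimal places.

-0.617

First differences Δy: 5.2, -2.0, 2.8, -6.5, 16.1, -20.9, 0.1, 2.1
Mean of differences = -0.3875
Numerator Σ(Δy_t−Δȳ)(Δy_{t+1}−Δȳ) = -481.4002
Denominator Σ(Δy_t−Δȳ)² = 780.3688
r_1(Δy) = -481.4002 / 780.3688 = -0.617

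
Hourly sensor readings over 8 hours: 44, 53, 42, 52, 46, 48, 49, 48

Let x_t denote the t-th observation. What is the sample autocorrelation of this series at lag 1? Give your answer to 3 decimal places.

Mean x̄ = (44 + 53 + 42 + 52 + 46 + 48 + 49 + 48)/8 = 47.7500
Σ(x_t−x̄)(x_{t+1}−x̄) = (-19.6875) + (-30.1875) + (-24.4375) + (-7.4375) + (-0.4375) + (0.3125) + (0.3125) = -81.5625
Denominator Σ(x_t−x̄)² = 97.5000
r_1 = -81.5625 / 97.5000 = -0.837

-0.837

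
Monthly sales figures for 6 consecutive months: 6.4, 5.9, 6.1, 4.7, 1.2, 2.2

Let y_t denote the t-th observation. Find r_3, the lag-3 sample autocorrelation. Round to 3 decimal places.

-0.327

Mean ȳ = (6.4 + 5.9 + 6.1 + 4.7 + 1.2 + 2.2)/6 = 4.4167
Σ(y_t−ȳ)(y_{t+3}−ȳ) = (0.5619) + (-4.7714) + (-3.7314) = -7.9408
Denominator Σ(y_t−ȳ)² = 24.3083
r_3 = -7.9408 / 24.3083 = -0.327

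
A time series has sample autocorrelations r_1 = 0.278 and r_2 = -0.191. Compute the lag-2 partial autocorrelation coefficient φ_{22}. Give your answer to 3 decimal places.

φ_{22} = (r_2 − r_1²) / (1 − r_1²)
r_1² = (0.278)² = 0.077284
Numerator = -0.191 − 0.0773 = -0.2683; denominator = 1 − 0.0773 = 0.9227
φ_{22} = -0.2683 / 0.9227 = -0.291

-0.291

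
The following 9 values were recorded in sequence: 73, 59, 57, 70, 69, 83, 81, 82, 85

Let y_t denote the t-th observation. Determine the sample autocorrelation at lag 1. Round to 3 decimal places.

Mean ȳ = (73 + 59 + 57 + 70 + 69 + 83 + 81 + 82 + 85)/9 = 73.2222
Numerator Σ_{t=1}^{8}(y_t−ȳ)(y_{t+1}−ȳ) = 506.1728
Denominator Σ(y_t−ȳ)² = 865.5556
r_1 = 506.1728 / 865.5556 = 0.585

0.585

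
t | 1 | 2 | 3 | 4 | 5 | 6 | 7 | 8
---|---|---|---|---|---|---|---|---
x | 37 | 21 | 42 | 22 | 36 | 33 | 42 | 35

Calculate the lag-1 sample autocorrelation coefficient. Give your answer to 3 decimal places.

Mean x̄ = (37 + 21 + 42 + 22 + 36 + 33 + 42 + 35)/8 = 33.5000
Σ(x_t−x̄)(x_{t+1}−x̄) = (-43.7500) + (-106.2500) + (-97.7500) + (-28.7500) + (-1.2500) + (-4.2500) + (12.7500) = -269.2500
Denominator Σ(x_t−x̄)² = 454.0000
r_1 = -269.2500 / 454.0000 = -0.593

-0.593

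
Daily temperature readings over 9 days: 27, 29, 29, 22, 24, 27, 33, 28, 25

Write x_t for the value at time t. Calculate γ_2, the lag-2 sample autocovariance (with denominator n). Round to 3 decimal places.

Mean x̄ = (27 + 29 + 29 + 22 + 24 + 27 + 33 + 28 + 25)/9 = 27.1111
Σ_{t=1}^{7}(x_t−x̄)(x_{t+2}−x̄) = -46.0247
γ_2 = -46.0247 / 9 = -5.114

-5.114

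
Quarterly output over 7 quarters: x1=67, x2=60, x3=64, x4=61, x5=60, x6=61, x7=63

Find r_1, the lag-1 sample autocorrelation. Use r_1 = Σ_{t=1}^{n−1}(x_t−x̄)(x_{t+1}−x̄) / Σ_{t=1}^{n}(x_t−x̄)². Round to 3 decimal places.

Mean x̄ = (67 + 60 + 64 + 61 + 60 + 61 + 63)/7 = 62.2857
Σ(x_t−x̄)(x_{t+1}−x̄) = (-10.7755) + (-3.9184) + (-2.2041) + (2.9388) + (2.9388) + (-0.9184) = -11.9388
Denominator Σ(x_t−x̄)² = 39.4286
r_1 = -11.9388 / 39.4286 = -0.303

-0.303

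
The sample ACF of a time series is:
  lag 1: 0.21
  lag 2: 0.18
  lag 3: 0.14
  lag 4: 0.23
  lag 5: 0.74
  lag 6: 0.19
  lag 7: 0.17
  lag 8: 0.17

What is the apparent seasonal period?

The largest autocorrelation is r_5 = 0.74; the remaining lags stay at or below 0.23.
The dominant spike at lag 5 indicates a seasonal period of 5.

5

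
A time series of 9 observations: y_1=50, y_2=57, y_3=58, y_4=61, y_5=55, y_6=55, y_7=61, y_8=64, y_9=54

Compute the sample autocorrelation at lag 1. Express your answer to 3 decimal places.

-0.025

Mean ȳ = (50 + 57 + 58 + 61 + 55 + 55 + 61 + 64 + 54)/9 = 57.2222
Numerator Σ_{t=1}^{8}(y_t−ȳ)(y_{t+1}−ȳ) = -3.7160
Denominator Σ(y_t−ȳ)² = 147.5556
r_1 = -3.7160 / 147.5556 = -0.025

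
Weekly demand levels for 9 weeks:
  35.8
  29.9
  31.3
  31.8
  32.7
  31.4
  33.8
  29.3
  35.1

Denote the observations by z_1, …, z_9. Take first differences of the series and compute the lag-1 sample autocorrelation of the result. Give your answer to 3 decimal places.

-0.488

First differences Δz: -5.9, 1.4, 0.5, 0.9, -1.3, 2.4, -4.5, 5.8
Mean of differences = -0.0875
Numerator Σ(Δz_t−Δz̄)(Δz_{t+1}−Δz̄) = -48.3602
Denominator Σ(Δz_t−Δz̄)² = 99.1088
r_1(Δz) = -48.3602 / 99.1088 = -0.488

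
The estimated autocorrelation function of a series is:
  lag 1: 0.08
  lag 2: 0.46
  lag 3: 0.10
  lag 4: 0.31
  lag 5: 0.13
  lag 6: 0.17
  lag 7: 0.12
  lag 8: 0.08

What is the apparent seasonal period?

2

The largest autocorrelation is r_2 = 0.46, with weaker echoes at lags 4 (0.31) and 6 (0.17); the remaining lags stay at or below 0.13.
The dominant spike at lag 2 indicates a seasonal period of 2.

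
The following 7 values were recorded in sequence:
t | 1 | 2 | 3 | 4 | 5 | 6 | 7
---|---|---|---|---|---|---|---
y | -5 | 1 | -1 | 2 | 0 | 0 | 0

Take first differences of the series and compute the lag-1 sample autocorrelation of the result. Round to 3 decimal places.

First differences Δy: 6, -2, 3, -2, 0, 0
Mean of differences = 0.8333
Numerator Σ(Δy_t−Δȳ)(Δy_{t+1}−Δȳ) = -23.8611
Denominator Σ(Δy_t−Δȳ)² = 48.8333
r_1(Δy) = -23.8611 / 48.8333 = -0.489

-0.489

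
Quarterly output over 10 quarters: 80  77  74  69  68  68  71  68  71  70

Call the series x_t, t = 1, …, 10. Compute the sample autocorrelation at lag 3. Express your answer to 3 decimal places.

-0.209

Mean x̄ = (80 + 77 + 74 + 69 + 68 + 68 + 71 + 68 + 71 + 70)/10 = 71.6000
Numerator Σ_{t=1}^{7}(x_t−x̄)(x_{t+3}−x̄) = -32.2800
Denominator Σ(x_t−x̄)² = 154.4000
r_3 = -32.2800 / 154.4000 = -0.209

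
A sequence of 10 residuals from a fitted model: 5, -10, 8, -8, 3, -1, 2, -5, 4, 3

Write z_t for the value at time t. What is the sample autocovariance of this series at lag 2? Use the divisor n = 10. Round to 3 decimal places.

15.608

Mean z̄ = (5 − 10 + 8 − 8 + 3 − 1 + 2 − 5 + 4 + 3)/10 = 0.1000
Σ_{t=1}^{8}(z_t−z̄)(z_{t+2}−z̄) = 156.0800
γ_2 = 156.0800 / 10 = 15.608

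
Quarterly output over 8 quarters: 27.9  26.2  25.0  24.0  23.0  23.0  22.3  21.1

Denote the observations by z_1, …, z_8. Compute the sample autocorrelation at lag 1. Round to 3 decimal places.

Mean z̄ = (27.9 + 26.2 + 25.0 + 24.0 + 23.0 + 23.0 + 22.3 + 21.1)/8 = 24.0625
Deviations from mean: 3.8375, 2.1375, 0.9375, -0.0625, -1.0625, -1.0625, -1.7625, -2.9625
Σ(z_t−z̄)(z_{t+1}−z̄) = (8.2027) + (2.0039) + (-0.0586) + (0.0664) + (1.1289) + (1.8727) + (5.2214) = 18.4373
Denominator Σ(z_t−z̄)² = 34.3188
r_1 = 18.4373 / 34.3188 = 0.537

0.537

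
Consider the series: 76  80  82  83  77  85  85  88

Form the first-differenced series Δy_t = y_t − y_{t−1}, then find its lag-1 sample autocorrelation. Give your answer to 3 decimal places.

-0.507

First differences Δy: 4, 2, 1, -6, 8, 0, 3
Mean of differences = 1.7143
Numerator Σ(Δy_t−Δȳ)(Δy_{t+1}−Δȳ) = -55.5102
Denominator Σ(Δy_t−Δȳ)² = 109.4286
r_1(Δy) = -55.5102 / 109.4286 = -0.507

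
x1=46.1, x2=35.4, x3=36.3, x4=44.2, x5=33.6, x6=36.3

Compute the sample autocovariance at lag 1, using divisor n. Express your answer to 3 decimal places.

Mean x̄ = (46.1 + 35.4 + 36.3 + 44.2 + 33.6 + 36.3)/6 = 38.6500
Σ_{t=1}^{5}(x_t−x̄)(x_{t+1}−x̄) = -45.7775
γ_1 = -45.7775 / 6 = -7.630

-7.630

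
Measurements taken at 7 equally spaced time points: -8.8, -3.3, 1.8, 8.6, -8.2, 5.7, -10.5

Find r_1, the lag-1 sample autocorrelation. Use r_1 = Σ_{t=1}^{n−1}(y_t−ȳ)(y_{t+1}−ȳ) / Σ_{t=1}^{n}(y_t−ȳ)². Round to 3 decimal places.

Mean ȳ = (-8.8 − 3.3 + 1.8 + 8.6 − 8.2 + 5.7 − 10.5)/7 = -2.1000
Σ(y_t−ȳ)(y_{t+1}−ȳ) = (8.0400) + (-4.6800) + (41.7300) + (-65.2700) + (-47.5800) + (-65.5200) = -133.2800
Denominator Σ(y_t−ȳ)² = 344.6400
r_1 = -133.2800 / 344.6400 = -0.387

-0.387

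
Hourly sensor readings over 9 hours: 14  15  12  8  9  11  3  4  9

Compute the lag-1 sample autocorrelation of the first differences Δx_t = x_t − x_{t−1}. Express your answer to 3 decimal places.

First differences Δx: 1, -3, -4, 1, 2, -8, 1, 5
Mean of differences = -0.6250
Numerator Σ(Δx_t−Δx̄)(Δx_{t+1}−Δx̄) = -19.2656
Denominator Σ(Δx_t−Δx̄)² = 117.8750
r_1(Δx) = -19.2656 / 117.8750 = -0.163

-0.163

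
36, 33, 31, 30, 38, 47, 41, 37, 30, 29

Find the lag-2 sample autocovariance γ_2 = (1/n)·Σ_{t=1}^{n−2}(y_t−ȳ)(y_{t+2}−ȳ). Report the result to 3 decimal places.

-6.888

Mean ȳ = (36 + 33 + 31 + 30 + 38 + 47 + 41 + 37 + 30 + 29)/10 = 35.2000
Σ_{t=1}^{8}(y_t−ȳ)(y_{t+2}−ȳ) = -68.8800
γ_2 = -68.8800 / 10 = -6.888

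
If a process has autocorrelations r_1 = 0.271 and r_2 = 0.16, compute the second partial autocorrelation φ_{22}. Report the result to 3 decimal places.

φ_{22} = (r_2 − r_1²) / (1 − r_1²)
r_1² = (0.271)² = 0.073441
Numerator = 0.16 − 0.0734 = 0.0866; denominator = 1 − 0.0734 = 0.9266
φ_{22} = 0.0866 / 0.9266 = 0.093

0.093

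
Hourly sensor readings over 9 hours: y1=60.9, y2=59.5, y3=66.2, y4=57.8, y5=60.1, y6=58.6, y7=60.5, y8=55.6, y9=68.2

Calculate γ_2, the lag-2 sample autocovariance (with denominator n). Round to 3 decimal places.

Mean ȳ = (60.9 + 59.5 + 66.2 + 57.8 + 60.1 + 58.6 + 60.5 + 55.6 + 68.2)/9 = 60.8222
Σ_{t=1}^{7}(y_t−ȳ)(y_{t+2}−ȳ) = 16.7068
γ_2 = 16.7068 / 9 = 1.856

1.856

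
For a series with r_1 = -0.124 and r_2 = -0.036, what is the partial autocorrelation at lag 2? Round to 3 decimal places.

-0.052

φ_{22} = (r_2 − r_1²) / (1 − r_1²)
r_1² = (-0.124)² = 0.015376
Numerator = -0.036 − 0.0154 = -0.0514; denominator = 1 − 0.0154 = 0.9846
φ_{22} = -0.0514 / 0.9846 = -0.052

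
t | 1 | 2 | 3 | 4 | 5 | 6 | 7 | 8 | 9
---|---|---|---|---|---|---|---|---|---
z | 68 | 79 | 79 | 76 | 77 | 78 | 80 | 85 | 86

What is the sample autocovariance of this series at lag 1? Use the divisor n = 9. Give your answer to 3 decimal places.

6.136

Mean z̄ = (68 + 79 + 79 + 76 + 77 + 78 + 80 + 85 + 86)/9 = 78.6667
Σ_{t=1}^{8}(z_t−z̄)(z_{t+1}−z̄) = 55.2222
γ_1 = 55.2222 / 9 = 6.136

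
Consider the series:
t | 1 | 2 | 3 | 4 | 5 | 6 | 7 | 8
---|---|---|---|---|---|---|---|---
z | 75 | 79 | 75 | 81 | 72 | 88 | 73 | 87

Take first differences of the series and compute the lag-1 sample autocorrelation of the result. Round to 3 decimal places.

First differences Δz: 4, -4, 6, -9, 16, -15, 14
Mean of differences = 1.7143
Numerator Σ(Δz_t−Δz̄)(Δz_{t+1}−Δz̄) = -680.6531
Denominator Σ(Δz_t−Δz̄)² = 805.4286
r_1(Δz) = -680.6531 / 805.4286 = -0.845

-0.845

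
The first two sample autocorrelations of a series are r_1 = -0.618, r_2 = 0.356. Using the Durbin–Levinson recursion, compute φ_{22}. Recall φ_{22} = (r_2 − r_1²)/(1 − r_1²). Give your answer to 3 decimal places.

φ_{22} = (r_2 − r_1²) / (1 − r_1²)
r_1² = (-0.618)² = 0.381924
Numerator = 0.356 − 0.3819 = -0.0259; denominator = 1 − 0.3819 = 0.6181
φ_{22} = -0.0259 / 0.6181 = -0.042

-0.042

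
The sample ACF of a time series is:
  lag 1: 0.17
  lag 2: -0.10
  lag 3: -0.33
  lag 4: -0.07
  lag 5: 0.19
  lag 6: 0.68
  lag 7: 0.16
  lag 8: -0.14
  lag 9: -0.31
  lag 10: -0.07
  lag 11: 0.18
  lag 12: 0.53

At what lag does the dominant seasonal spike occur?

The largest autocorrelation is r_6 = 0.68, with a weaker echo at lag 12 (0.53); the remaining lags stay at or below 0.19.
The dominant spike at lag 6 indicates a seasonal period of 6.

6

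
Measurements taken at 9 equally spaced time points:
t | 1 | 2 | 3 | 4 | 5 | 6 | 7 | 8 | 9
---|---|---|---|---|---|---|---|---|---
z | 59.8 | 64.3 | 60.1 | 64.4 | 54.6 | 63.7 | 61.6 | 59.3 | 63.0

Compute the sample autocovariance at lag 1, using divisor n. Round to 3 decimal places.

-5.786

Mean z̄ = (59.8 + 64.3 + 60.1 + 64.4 + 54.6 + 63.7 + 61.6 + 59.3 + 63.0)/9 = 61.2000
Σ_{t=1}^{8}(z_t−z̄)(z_{t+1}−z̄) = -52.0700
γ_1 = -52.0700 / 9 = -5.786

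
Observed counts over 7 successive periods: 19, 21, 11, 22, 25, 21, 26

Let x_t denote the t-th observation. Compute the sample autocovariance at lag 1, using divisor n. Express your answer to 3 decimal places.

-1.073

Mean x̄ = (19 + 21 + 11 + 22 + 25 + 21 + 26)/7 = 20.7143
Deviations: -1.7143, 0.2857, -9.7143, 1.2857, 4.2857, 0.2857, 5.2857
Σ_{t=1}^{6}(x_t−x̄)(x_{t+1}−x̄) = -7.5102
γ_1 = -7.5102 / 7 = -1.073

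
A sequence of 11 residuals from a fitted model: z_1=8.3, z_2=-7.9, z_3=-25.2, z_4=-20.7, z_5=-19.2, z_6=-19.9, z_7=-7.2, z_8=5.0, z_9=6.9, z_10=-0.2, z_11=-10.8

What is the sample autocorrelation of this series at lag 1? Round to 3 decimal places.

0.537

Mean z̄ = (8.3 − 7.9 − 25.2 − 20.7 − 19.2 − 19.9 − 7.2 + 5.0 + 6.9 − 0.2 − 10.8)/11 = -8.2636
Numerator Σ_{t=1}^{10}(z_t−z̄)(z_{t+1}−z̄) = 778.4369
Denominator Σ(z_t−z̄)² = 1449.4455
r_1 = 778.4369 / 1449.4455 = 0.537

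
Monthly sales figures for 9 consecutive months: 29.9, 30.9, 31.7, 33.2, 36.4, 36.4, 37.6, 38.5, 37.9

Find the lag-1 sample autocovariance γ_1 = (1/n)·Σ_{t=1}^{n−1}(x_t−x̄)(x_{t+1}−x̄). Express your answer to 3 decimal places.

6.950

Mean x̄ = (29.9 + 30.9 + 31.7 + 33.2 + 36.4 + 36.4 + 37.6 + 38.5 + 37.9)/9 = 34.7222
Σ_{t=1}^{8}(x_t−x̄)(x_{t+1}−x̄) = 62.5495
γ_1 = 62.5495 / 9 = 6.950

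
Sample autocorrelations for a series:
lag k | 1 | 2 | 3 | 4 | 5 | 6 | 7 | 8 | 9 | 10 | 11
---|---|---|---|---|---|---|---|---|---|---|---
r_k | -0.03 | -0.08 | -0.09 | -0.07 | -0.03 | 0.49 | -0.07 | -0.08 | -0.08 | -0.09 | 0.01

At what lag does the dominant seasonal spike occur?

6

The largest autocorrelation is r_6 = 0.49; the remaining lags stay at or below 0.01.
The dominant spike at lag 6 indicates a seasonal period of 6.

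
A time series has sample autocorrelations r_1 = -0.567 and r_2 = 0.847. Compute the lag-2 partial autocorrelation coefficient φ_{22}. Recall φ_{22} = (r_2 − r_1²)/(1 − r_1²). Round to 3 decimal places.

φ_{22} = (r_2 − r_1²) / (1 − r_1²)
r_1² = (-0.567)² = 0.321489
Numerator = 0.847 − 0.3215 = 0.5255; denominator = 1 − 0.3215 = 0.6785
φ_{22} = 0.5255 / 0.6785 = 0.775

0.775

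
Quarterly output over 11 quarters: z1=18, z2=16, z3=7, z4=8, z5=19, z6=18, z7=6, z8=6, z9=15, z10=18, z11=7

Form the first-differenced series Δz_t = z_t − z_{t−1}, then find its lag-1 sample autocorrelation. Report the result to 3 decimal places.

First differences Δz: -2, -9, 1, 11, -1, -12, 0, 9, 3, -11
Mean of differences = -1.1000
Numerator Σ(Δz_t−Δz̄)(Δz_{t+1}−Δz̄) = 15.9900
Denominator Σ(Δz_t−Δz̄)² = 550.9000
r_1(Δz) = 15.9900 / 550.9000 = 0.029

0.029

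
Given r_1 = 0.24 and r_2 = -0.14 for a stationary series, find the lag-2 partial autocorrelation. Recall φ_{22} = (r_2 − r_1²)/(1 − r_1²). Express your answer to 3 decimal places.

-0.210

φ_{22} = (r_2 − r_1²) / (1 − r_1²)
r_1² = (0.24)² = 0.0576
Numerator = -0.14 − 0.0576 = -0.1976; denominator = 1 − 0.0576 = 0.9424
φ_{22} = -0.1976 / 0.9424 = -0.210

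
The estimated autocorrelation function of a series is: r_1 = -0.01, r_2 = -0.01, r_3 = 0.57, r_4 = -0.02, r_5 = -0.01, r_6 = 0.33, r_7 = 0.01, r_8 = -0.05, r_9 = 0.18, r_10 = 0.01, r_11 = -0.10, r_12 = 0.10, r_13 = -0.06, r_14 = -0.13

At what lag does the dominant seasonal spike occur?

3

The largest autocorrelation is r_3 = 0.57, with weaker echoes at lags 6 (0.33) and 9 (0.18); the remaining lags stay at or below 0.10.
The dominant spike at lag 3 indicates a seasonal period of 3.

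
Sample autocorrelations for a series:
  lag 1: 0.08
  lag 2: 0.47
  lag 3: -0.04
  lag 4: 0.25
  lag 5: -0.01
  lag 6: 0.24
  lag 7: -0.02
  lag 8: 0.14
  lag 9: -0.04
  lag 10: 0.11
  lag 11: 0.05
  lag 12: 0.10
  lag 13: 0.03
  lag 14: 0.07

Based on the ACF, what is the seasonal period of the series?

The largest autocorrelation is r_2 = 0.47, with weaker echoes at lags 4 (0.25) and 6 (0.24); the remaining lags stay at or below 0.14.
The dominant spike at lag 2 indicates a seasonal period of 2.

2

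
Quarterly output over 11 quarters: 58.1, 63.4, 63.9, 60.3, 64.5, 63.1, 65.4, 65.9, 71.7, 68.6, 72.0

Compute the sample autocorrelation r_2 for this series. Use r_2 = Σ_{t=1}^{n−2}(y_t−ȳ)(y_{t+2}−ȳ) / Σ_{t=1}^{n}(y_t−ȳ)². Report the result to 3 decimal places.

Mean ȳ = (58.1 + 63.4 + 63.9 + 60.3 + 64.5 + 63.1 + 65.4 + 65.9 + 71.7 + 68.6 + 72.0)/11 = 65.1727
Numerator Σ_{t=1}^{9}(y_t−ȳ)(y_{t+2}−ȳ) = 75.4749
Denominator Σ(y_t−ȳ)² = 184.8218
r_2 = 75.4749 / 184.8218 = 0.408

0.408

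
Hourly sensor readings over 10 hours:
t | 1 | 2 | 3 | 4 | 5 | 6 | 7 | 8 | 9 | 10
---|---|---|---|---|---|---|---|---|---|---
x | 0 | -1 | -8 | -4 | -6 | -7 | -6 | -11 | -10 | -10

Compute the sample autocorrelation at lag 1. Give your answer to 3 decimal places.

Mean x̄ = (0 − 1 − 8 − 4 − 6 − 7 − 6 − 11 − 10 − 10)/10 = -6.3000
Numerator Σ_{t=1}^{9}(x_t−x̄)(x_{t+1}−x̄) = 50.4100
Denominator Σ(x_t−x̄)² = 126.1000
r_1 = 50.4100 / 126.1000 = 0.400

0.400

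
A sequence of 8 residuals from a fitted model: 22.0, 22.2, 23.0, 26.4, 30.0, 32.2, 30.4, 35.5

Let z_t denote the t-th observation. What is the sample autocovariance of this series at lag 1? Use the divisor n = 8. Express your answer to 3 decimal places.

Mean z̄ = (22.0 + 22.2 + 23.0 + 26.4 + 30.0 + 32.2 + 30.4 + 35.5)/8 = 27.7125
Σ_{t=1}^{7}(z_t−z̄)(z_{t+1}−z̄) = 103.9048
γ_1 = 103.9048 / 8 = 12.988

12.988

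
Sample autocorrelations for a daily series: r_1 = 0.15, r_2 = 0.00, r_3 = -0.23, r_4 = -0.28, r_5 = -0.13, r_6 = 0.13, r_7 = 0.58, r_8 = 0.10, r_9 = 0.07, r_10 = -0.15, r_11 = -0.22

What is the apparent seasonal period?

7

The largest autocorrelation is r_7 = 0.58; the remaining lags stay at or below 0.15.
The dominant spike at lag 7 indicates a seasonal period of 7.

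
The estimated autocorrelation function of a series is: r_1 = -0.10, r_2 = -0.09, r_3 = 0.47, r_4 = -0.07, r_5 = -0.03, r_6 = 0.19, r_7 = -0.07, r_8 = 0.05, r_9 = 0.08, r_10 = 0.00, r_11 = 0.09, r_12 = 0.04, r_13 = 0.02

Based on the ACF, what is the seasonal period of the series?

3

The largest autocorrelation is r_3 = 0.47, with a weaker echo at lag 6 (0.19); the remaining lags stay at or below 0.09.
The dominant spike at lag 3 indicates a seasonal period of 3.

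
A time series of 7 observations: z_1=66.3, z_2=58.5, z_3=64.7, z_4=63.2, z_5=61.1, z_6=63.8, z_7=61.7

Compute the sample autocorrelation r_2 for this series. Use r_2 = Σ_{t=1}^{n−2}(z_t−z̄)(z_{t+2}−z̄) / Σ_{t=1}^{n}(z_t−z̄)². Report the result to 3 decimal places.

0.101

Mean z̄ = (66.3 + 58.5 + 64.7 + 63.2 + 61.1 + 63.8 + 61.7)/7 = 62.7571
Deviations from mean: 3.5429, -4.2571, 1.9429, 0.4429, -1.6571, 1.0429, -1.0571
Σ(z_t−z̄)(z_{t+2}−z̄) = (6.8833) + (-1.8853) + (-3.2196) + (0.4618) + (1.7518) = 3.9920
Denominator Σ(z_t−z̄)² = 39.5971
r_2 = 3.9920 / 39.5971 = 0.101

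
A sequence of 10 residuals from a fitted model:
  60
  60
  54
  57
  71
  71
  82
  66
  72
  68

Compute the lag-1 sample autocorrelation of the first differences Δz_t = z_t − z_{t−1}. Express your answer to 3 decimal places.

-0.428

First differences Δz: 0, -6, 3, 14, 0, 11, -16, 6, -4
Mean of differences = 0.8889
Numerator Σ(Δz_t−Δz̄)(Δz_{t+1}−Δz̄) = -283.4568
Denominator Σ(Δz_t−Δz̄)² = 662.8889
r_1(Δz) = -283.4568 / 662.8889 = -0.428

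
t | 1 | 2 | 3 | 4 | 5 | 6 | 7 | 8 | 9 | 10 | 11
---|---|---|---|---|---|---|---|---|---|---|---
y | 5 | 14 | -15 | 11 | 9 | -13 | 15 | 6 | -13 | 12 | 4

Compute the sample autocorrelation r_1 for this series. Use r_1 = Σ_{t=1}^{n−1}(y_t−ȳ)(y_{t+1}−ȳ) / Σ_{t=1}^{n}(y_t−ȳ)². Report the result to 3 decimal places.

-0.546

Mean ȳ = (5 + 14 − 15 + 11 + 9 − 13 + 15 + 6 − 13 + 12 + 4)/11 = 3.1818
Numerator Σ_{t=1}^{10}(y_t−ȳ)(y_{t+1}−ȳ) = -706.8512
Denominator Σ(y_t−ȳ)² = 1295.6364
r_1 = -706.8512 / 1295.6364 = -0.546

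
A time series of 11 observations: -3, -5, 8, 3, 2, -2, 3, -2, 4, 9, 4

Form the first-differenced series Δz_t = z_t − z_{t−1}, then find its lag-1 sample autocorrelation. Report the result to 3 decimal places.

First differences Δz: -2, 13, -5, -1, -4, 5, -5, 6, 5, -5
Mean of differences = 0.7000
Numerator Σ(Δz_t−Δz̄)(Δz_{t+1}−Δz̄) = -162.2900
Denominator Σ(Δz_t−Δz̄)² = 346.1000
r_1(Δz) = -162.2900 / 346.1000 = -0.469

-0.469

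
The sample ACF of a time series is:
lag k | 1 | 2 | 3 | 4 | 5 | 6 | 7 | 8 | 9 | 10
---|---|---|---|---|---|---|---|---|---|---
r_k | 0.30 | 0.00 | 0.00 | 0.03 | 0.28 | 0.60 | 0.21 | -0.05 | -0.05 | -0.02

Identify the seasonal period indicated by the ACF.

6

The largest autocorrelation is r_6 = 0.60; the remaining lags stay at or below 0.30. The elevated value at lag 1 (0.30), dropping to 0.00 at lag 2, reflects decaying short-term dependence rather than seasonality.
The dominant spike at lag 6 indicates a seasonal period of 6.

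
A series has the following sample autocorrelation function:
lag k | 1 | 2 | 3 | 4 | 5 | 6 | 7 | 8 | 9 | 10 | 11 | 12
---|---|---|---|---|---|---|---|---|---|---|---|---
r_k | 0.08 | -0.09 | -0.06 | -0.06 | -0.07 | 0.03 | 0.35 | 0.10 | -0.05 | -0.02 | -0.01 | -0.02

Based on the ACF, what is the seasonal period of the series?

7

The largest autocorrelation is r_7 = 0.35; the remaining lags stay at or below 0.10.
The dominant spike at lag 7 indicates a seasonal period of 7.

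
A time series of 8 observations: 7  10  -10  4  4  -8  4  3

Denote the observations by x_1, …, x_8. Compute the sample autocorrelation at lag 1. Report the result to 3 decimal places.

-0.336

Mean x̄ = (7 + 10 − 10 + 4 + 4 − 8 + 4 + 3)/8 = 1.7500
Σ(x_t−x̄)(x_{t+1}−x̄) = (43.3125) + (-96.9375) + (-26.4375) + (5.0625) + (-21.9375) + (-21.9375) + (2.8125) = -116.0625
Denominator Σ(x_t−x̄)² = 345.5000
r_1 = -116.0625 / 345.5000 = -0.336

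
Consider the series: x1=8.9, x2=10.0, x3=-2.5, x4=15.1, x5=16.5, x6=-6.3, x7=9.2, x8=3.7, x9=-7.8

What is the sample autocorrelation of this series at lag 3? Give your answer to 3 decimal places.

Mean x̄ = (8.9 + 10.0 − 2.5 + 15.1 + 16.5 − 6.3 + 9.2 + 3.7 − 7.8)/9 = 5.2000
Numerator Σ_{t=1}^{6}(x_t−x̄)(x_{t+3}−x̄) = 351.5700
Denominator Σ(x_t−x̄)² = 641.2200
r_3 = 351.5700 / 641.2200 = 0.548

0.548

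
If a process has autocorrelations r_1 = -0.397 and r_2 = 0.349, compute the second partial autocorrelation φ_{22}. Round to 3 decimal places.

φ_{22} = (r_2 − r_1²) / (1 − r_1²)
r_1² = (-0.397)² = 0.157609
Numerator = 0.349 − 0.1576 = 0.1914; denominator = 1 − 0.1576 = 0.8424
φ_{22} = 0.1914 / 0.8424 = 0.227

0.227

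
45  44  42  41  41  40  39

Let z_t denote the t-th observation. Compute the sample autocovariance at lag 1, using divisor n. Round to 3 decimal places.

2.050

Mean z̄ = (45 + 44 + 42 + 41 + 41 + 40 + 39)/7 = 41.7143
Σ_{t=1}^{6}(z_t−z̄)(z_{t+1}−z̄) = 14.3469
γ_1 = 14.3469 / 7 = 2.050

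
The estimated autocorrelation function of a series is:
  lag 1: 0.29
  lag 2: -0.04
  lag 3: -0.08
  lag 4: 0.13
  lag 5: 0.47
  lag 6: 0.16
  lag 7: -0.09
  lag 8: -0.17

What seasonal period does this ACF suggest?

The largest autocorrelation is r_5 = 0.47; the remaining lags stay at or below 0.29.
The dominant spike at lag 5 indicates a seasonal period of 5.

5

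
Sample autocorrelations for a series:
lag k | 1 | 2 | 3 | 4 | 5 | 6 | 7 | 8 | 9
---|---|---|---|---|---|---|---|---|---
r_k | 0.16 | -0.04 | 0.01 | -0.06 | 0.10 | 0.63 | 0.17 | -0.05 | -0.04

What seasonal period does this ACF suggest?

6

The largest autocorrelation is r_6 = 0.63; the remaining lags stay at or below 0.17.
The dominant spike at lag 6 indicates a seasonal period of 6.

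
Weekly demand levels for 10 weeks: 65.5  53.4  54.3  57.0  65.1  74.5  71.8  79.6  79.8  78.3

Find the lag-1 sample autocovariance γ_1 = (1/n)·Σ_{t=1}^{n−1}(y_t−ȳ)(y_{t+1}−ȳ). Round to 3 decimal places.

Mean ȳ = (65.5 + 53.4 + 54.3 + 57.0 + 65.1 + 74.5 + 71.8 + 79.6 + 79.8 + 78.3)/10 = 67.9300
Σ_{t=1}^{9}(y_t−ȳ)(y_{t+1}−ȳ) = 726.8701
γ_1 = 726.8701 / 10 = 72.687

72.687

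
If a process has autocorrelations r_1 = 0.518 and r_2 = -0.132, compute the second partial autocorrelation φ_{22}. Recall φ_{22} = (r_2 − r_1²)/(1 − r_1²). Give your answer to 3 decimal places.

-0.547

φ_{22} = (r_2 − r_1²) / (1 − r_1²)
r_1² = (0.518)² = 0.268324
Numerator = -0.132 − 0.2683 = -0.4003; denominator = 1 − 0.2683 = 0.7317
φ_{22} = -0.4003 / 0.7317 = -0.547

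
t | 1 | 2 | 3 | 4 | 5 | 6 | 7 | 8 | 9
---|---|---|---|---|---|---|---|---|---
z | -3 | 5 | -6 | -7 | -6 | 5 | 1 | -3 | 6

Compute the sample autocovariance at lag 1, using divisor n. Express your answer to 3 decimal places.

-1.952

Mean z̄ = (-3 + 5 − 6 − 7 − 6 + 5 + 1 − 3 + 6)/9 = -0.8889
Σ_{t=1}^{8}(z_t−z̄)(z_{t+1}−z̄) = -17.5679
γ_1 = -17.5679 / 9 = -1.952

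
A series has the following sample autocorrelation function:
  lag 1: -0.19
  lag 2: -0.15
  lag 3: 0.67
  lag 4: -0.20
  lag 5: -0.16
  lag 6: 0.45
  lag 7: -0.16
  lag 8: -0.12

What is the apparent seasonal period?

3

The largest autocorrelation is r_3 = 0.67, with a weaker echo at lag 6 (0.45); the remaining lags stay at or below -0.12.
The dominant spike at lag 3 indicates a seasonal period of 3.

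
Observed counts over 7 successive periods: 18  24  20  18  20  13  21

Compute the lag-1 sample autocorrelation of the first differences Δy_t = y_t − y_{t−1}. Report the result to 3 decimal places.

-0.494

First differences Δy: 6, -4, -2, 2, -7, 8
Mean of differences = 0.5000
Numerator Σ(Δy_t−Δȳ)(Δy_{t+1}−Δȳ) = -84.7500
Denominator Σ(Δy_t−Δȳ)² = 171.5000
r_1(Δy) = -84.7500 / 171.5000 = -0.494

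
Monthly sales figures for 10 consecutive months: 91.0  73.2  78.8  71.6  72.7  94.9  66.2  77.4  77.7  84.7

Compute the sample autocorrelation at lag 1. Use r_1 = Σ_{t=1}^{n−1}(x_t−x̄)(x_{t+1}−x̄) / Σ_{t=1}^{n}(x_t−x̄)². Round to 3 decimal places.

Mean x̄ = (91.0 + 73.2 + 78.8 + 71.6 + 72.7 + 94.9 + 66.2 + 77.4 + 77.7 + 84.7)/10 = 78.8200
Numerator Σ_{t=1}^{9}(x_t−x̄)(x_{t+1}−x̄) = -312.4224
Denominator Σ(x_t−x̄)² = 725.1960
r_1 = -312.4224 / 725.1960 = -0.431

-0.431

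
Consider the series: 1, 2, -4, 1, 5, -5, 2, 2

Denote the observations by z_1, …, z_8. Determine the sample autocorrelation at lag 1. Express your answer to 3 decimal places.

-0.471

Mean z̄ = (1 + 2 − 4 + 1 + 5 − 5 + 2 + 2)/8 = 0.5000
Numerator Σ_{t=1}^{7}(z_t−z̄)(z_{t+1}−z̄) = -36.7500
Denominator Σ(z_t−z̄)² = 78.0000
r_1 = -36.7500 / 78.0000 = -0.471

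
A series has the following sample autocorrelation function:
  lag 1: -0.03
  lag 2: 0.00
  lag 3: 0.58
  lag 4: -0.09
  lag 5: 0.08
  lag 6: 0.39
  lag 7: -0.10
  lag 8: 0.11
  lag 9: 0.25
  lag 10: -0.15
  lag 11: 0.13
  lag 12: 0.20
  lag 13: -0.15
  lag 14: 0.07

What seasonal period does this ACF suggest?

The largest autocorrelation is r_3 = 0.58, with weaker echoes at lags 6 (0.39), 9 (0.25) and 12 (0.20); the remaining lags stay at or below 0.13.
The dominant spike at lag 3 indicates a seasonal period of 3.

3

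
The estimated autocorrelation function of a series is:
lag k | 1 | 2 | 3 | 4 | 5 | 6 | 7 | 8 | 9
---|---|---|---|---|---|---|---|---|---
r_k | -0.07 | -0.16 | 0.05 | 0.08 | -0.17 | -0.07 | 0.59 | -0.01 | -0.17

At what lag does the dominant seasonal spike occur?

7

The largest autocorrelation is r_7 = 0.59; the remaining lags stay at or below 0.08.
The dominant spike at lag 7 indicates a seasonal period of 7.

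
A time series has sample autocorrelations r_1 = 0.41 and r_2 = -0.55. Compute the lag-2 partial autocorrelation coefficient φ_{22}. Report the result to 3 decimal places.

φ_{22} = (r_2 − r_1²) / (1 − r_1²)
r_1² = (0.41)² = 0.1681
Numerator = -0.55 − 0.1681 = -0.7181; denominator = 1 − 0.1681 = 0.8319
φ_{22} = -0.7181 / 0.8319 = -0.863

-0.863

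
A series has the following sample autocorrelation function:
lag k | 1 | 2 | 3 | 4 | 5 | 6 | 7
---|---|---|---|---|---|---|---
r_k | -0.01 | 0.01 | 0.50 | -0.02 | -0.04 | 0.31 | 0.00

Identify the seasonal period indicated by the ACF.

3

The largest autocorrelation is r_3 = 0.50, with a weaker echo at lag 6 (0.31); the remaining lags stay at or below 0.01.
The dominant spike at lag 3 indicates a seasonal period of 3.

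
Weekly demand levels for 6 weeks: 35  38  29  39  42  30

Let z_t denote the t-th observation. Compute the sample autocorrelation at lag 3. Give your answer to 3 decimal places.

0.376

Mean z̄ = (35 + 38 + 29 + 39 + 42 + 30)/6 = 35.5000
Deviations from mean: -0.5000, 2.5000, -6.5000, 3.5000, 6.5000, -5.5000
Σ(z_t−z̄)(z_{t+3}−z̄) = (-1.7500) + (16.2500) + (35.7500) = 50.2500
Denominator Σ(z_t−z̄)² = 133.5000
r_3 = 50.2500 / 133.5000 = 0.376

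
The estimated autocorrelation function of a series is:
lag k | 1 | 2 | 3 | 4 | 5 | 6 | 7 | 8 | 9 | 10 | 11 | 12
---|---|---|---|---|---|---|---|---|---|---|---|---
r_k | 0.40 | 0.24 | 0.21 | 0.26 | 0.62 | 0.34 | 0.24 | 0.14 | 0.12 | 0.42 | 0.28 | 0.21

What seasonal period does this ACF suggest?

The largest autocorrelation is r_5 = 0.62, with a weaker echo at lag 10 (0.42); the remaining lags stay at or below 0.40. The elevated value at lag 1 (0.40), dropping to 0.24 at lag 2, reflects decaying short-term dependence rather than seasonality.
The dominant spike at lag 5 indicates a seasonal period of 5.

5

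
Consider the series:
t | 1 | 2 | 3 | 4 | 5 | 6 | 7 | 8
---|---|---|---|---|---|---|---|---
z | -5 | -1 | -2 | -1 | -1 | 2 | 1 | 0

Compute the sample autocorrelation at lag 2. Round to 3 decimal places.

0.218

Mean z̄ = (-5 − 1 − 2 − 1 − 1 + 2 + 1 + 0)/8 = -0.8750
Σ(z_t−z̄)(z_{t+2}−z̄) = (4.6406) + (0.0156) + (0.1406) + (-0.3594) + (-0.2344) + (2.5156) = 6.7188
Denominator Σ(z_t−z̄)² = 30.8750
r_2 = 6.7188 / 30.8750 = 0.218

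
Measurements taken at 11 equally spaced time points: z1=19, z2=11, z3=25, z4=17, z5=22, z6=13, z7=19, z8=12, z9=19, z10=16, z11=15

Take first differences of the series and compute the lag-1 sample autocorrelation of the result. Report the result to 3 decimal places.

First differences Δz: -8, 14, -8, 5, -9, 6, -7, 7, -3, -1
Mean of differences = -0.4000
Numerator Σ(Δz_t−Δz̄)(Δz_{t+1}−Δz̄) = -470.1600
Denominator Σ(Δz_t−Δz̄)² = 572.4000
r_1(Δz) = -470.1600 / 572.4000 = -0.821

-0.821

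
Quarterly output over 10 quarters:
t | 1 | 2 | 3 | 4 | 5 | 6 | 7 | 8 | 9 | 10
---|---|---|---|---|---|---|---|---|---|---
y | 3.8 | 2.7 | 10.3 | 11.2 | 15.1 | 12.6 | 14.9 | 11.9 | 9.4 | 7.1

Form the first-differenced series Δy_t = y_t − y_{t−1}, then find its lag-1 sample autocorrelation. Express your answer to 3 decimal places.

-0.092

First differences Δy: -1.1, 7.6, 0.9, 3.9, -2.5, 2.3, -3.0, -2.5, -2.3
Mean of differences = 0.3667
Numerator Σ(Δy_t−Δȳ)(Δy_{t+1}−Δȳ) = -9.7511
Denominator Σ(Δy_t−Δȳ)² = 105.8600
r_1(Δy) = -9.7511 / 105.8600 = -0.092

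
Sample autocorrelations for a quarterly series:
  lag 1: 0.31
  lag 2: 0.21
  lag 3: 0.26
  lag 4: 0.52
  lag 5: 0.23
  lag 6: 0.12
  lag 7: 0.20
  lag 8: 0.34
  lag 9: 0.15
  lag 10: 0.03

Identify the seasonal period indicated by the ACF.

4

The largest autocorrelation is r_4 = 0.52, with a weaker echo at lag 8 (0.34); the remaining lags stay at or below 0.31. The elevated value at lag 1 (0.31), dropping to 0.21 at lag 2, reflects decaying short-term dependence rather than seasonality.
The dominant spike at lag 4 indicates a seasonal period of 4.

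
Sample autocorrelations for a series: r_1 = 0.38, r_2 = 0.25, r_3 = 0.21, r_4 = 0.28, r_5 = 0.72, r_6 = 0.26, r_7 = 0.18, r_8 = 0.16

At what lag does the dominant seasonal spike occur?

5

The largest autocorrelation is r_5 = 0.72; the remaining lags stay at or below 0.38. The elevated value at lag 1 (0.38), dropping to 0.25 at lag 2, reflects decaying short-term dependence rather than seasonality.
The dominant spike at lag 5 indicates a seasonal period of 5.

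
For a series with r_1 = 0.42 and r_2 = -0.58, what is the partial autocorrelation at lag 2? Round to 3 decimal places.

φ_{22} = (r_2 − r_1²) / (1 − r_1²)
r_1² = (0.42)² = 0.1764
Numerator = -0.58 − 0.1764 = -0.7564; denominator = 1 − 0.1764 = 0.8236
φ_{22} = -0.7564 / 0.8236 = -0.918

-0.918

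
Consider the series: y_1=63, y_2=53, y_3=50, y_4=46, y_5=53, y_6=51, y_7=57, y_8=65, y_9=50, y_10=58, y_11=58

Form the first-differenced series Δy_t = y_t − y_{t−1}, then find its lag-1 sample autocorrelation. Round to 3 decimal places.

-0.357

First differences Δy: -10, -3, -4, 7, -2, 6, 8, -15, 8, 0
Mean of differences = -0.5000
Numerator Σ(Δy_t−Δȳ)(Δy_{t+1}−Δȳ) = -201.7500
Denominator Σ(Δy_t−Δȳ)² = 564.5000
r_1(Δy) = -201.7500 / 564.5000 = -0.357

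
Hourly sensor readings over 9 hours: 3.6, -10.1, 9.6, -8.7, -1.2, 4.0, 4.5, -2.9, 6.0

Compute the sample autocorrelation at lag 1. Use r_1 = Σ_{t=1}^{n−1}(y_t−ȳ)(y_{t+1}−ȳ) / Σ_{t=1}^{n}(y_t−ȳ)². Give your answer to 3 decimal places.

-0.611

Mean ȳ = (3.6 − 10.1 + 9.6 − 8.7 − 1.2 + 4.0 + 4.5 − 2.9 + 6.0)/9 = 0.5333
Numerator Σ_{t=1}^{8}(y_t−ȳ)(y_{t+1}−ȳ) = -221.3744
Denominator Σ(y_t−ȳ)² = 362.3600
r_1 = -221.3744 / 362.3600 = -0.611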